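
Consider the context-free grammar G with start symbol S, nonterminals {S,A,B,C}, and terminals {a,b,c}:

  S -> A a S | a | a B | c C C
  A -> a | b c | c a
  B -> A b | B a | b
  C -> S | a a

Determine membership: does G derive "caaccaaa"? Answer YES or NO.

CNF form of G:
  S -> A X5 | T1 X6 | T2 B | a
  A -> T0 T1 | T1 T2 | a
  B -> A T0 | B T2 | b
  C -> A X3 | T1 X4 | T2 B | T2 T2 | a
  T0 -> b
  T1 -> c
  T2 -> a
  X3 -> T2 S
  X4 -> C C
  X5 -> T2 S
  X6 -> C C

CYK table (by increasing span):
  [0..0]={T1}  "c"  orig:{}
  [1..1]={A,C,S,T2}  "a"  orig:{A,C,S}
  [2..2]={A,C,S,T2}  "a"  orig:{A,C,S}
  [3..3]={T1}  "c"  orig:{}
  [4..4]={T1}  "c"  orig:{}
  [5..5]={A,C,S,T2}  "a"  orig:{A,C,S}
  [6..6]={A,C,S,T2}  "a"  orig:{A,C,S}
  [7..7]={A,C,S,T2}  "a"  orig:{A,C,S}
  [0..1]={A}  "ca"
  [1..2]={C,X3,X4,X5,X6}  "aa"  orig:{C}
  [2..3]=∅  "ac"
  [3..4]=∅  "cc"
  [4..5]={A}  "ca"
  [5..6]={C,X3,X4,X5,X6}  "aa"  orig:{C}
  [6..7]={C,X3,X4,X5,X6}  "aa"  orig:{C}
  [0..2]={C,S}  "caa"
  [1..3]=∅  "aac"
  [2..4]=∅  "acc"
  [3..5]=∅  "cca"
  [4..6]={C,S}  "caa"
  [5..7]={C,S,X4,X6}  "aaa"  orig:{C,S}
  [0..3]=∅  "caac"
  [1..4]=∅  "aacc"
  [2..5]=∅  "acca"
  [3..6]=∅  "ccaa"
  [4..7]={C,S,X4,X6}  "caaa"  orig:{C,S}
  [0..4]=∅  "caacc"
  [1..5]=∅  "aacca"
  [2..6]=∅  "accaa"
  [3..7]={C,S}  "ccaaa"
  [0..5]=∅  "caacca"
  [1..6]=∅  "aaccaa"
  [2..7]={X3,X4,X5,X6}  "accaaa"  orig:{}
  [0..6]=∅  "caaccaa"
  [1..7]={C,S,X4,X6}  "aaccaaa"  orig:{C,S}
  [0..7]={C,S,X4,X6}  "caaccaaa"  orig:{C,S}

S ∈ T[0,7] ⇒ YES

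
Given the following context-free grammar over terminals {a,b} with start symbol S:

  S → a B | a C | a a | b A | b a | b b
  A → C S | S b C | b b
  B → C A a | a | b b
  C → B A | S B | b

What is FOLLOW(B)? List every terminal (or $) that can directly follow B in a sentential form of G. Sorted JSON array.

Compute FIRST by fixpoint:
round 1:
  A via A→b b: +{b}
  B via B→a: +{a}
  B via B→b b: +{b}
  C via C→B A: +{a,b}
  S via S→a B: +{a}
  S via S→b A: +{b}
  FIRST[S]={a,b}  FIRST[A]={b}  FIRST[B]={a,b}  FIRST[C]={a,b}
round 2:
  A via A→C S: +{a}
  FIRST[S]={a,b}  FIRST[A]={a,b}  FIRST[B]={a,b}  FIRST[C]={a,b}
round 3: — fixpoint
  FIRST[S]={a,b}  FIRST[A]={a,b}  FIRST[B]={a,b}  FIRST[C]={a,b}

FOLLOW sets:
initialize: $ ∈ FOLLOW(S)
iter 1:
  A→C S: FOLLOW(C) ⊇ FIRST(S) = {a,b}; new: +{a,b}
  A→S b C: FOLLOW(S) ⊇ FIRST(b) = {b}; new: +{b}
  B→C A a: FOLLOW(A) ⊇ FIRST(a) = {a}; new: +{a}
  C→B A: FOLLOW(B) ⊇ FIRST(A) = {a,b}; new: +{a,b}
  C→B A: FOLLOW(A) ⊇ FOLLOW(C) ⊇ {a,b}; new: +{b}
  C→S B: FOLLOW(S) ⊇ FIRST(B) = {a,b}; new: +{a}
  S→a B: FOLLOW(B) ⊇ FOLLOW(S) ⊇ {$,a,b}; new: +{$}
  S→a C: FOLLOW(C) ⊇ FOLLOW(S) ⊇ {$,a,b}; new: +{$}
  S→b A: FOLLOW(A) ⊇ FOLLOW(S) ⊇ {$,a,b}; new: +{$}
  FOLLOW(S)={$,a,b}  FOLLOW(A)={$,a,b}  FOLLOW(B)={$,a,b}  FOLLOW(C)={$,a,b}
iter 2: (no change)
  FOLLOW(S)={$,a,b}  FOLLOW(A)={$,a,b}  FOLLOW(B)={$,a,b}  FOLLOW(C)={$,a,b}

FOLLOW(B) = ["$", "a", "b"]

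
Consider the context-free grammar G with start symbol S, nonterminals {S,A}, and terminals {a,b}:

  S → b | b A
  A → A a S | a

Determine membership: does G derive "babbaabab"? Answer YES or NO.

Convert to CNF:
  S -> T1 A | b
  A -> A X2 | a
  T0 -> a
  T1 -> b
  X2 -> T0 S

Fill CYK table bottom-up:
  T[0,0] 'b' = {S,T1}  orig:{S}
  T[1,1] 'a' = {A,T0}  orig:{A}
  T[2,2] 'b' = {S,T1}  orig:{S}
  T[3,3] 'b' = {S,T1}  orig:{S}
  T[4,4] 'a' = {A,T0}  orig:{A}
  T[5,5] 'a' = {A,T0}  orig:{A}
  T[6,6] 'b' = {S,T1}  orig:{S}
  T[7,7] 'a' = {A,T0}  orig:{A}
  T[8,8] 'b' = {S,T1}  orig:{S}
  T[0,1] 'ba' = {S}
  T[1,2] 'ab' = {X2}  orig:{}
  T[2,3] 'bb' = ∅
  T[3,4] 'ba' = {S}
  T[4,5] 'aa' = ∅
  T[5,6] 'ab' = {X2}  orig:{}
  T[6,7] 'ba' = {S}
  T[7,8] 'ab' = {X2}  orig:{}
  T[0,2] 'bab' = ∅
  T[1,3] 'abb' = ∅
  T[2,4] 'bba' = ∅
  T[3,5] 'baa' = ∅
  T[4,6] 'aab' = {A}
  T[5,7] 'aba' = {X2}  orig:{}
  T[6,8] 'bab' = ∅
  T[0,3] 'babb' = ∅
  T[1,4] 'abba' = ∅
  T[2,5] 'bbaa' = ∅
  T[3,6] 'baab' = {S}
  T[4,7] 'aaba' = {A}
  T[5,8] 'abab' = ∅
  T[0,4] 'babba' = ∅
  T[1,5] 'abbaa' = ∅
  T[2,6] 'bbaab' = ∅
  T[3,7] 'baaba' = {S}
  T[4,8] 'aabab' = {A}
  T[0,5] 'babbaa' = ∅
  T[1,6] 'abbaab' = ∅
  T[2,7] 'bbaaba' = ∅
  T[3,8] 'baabab' = {S}
  T[0,6] 'babbaab' = ∅
  T[1,7] 'abbaaba' = ∅
  T[2,8] 'bbaabab' = ∅
  T[0,7] 'babbaaba' = ∅
  T[1,8] 'abbaabab' = ∅
  T[0,8] 'babbaabab' = ∅

S ∉ T[0,8] ⇒ NO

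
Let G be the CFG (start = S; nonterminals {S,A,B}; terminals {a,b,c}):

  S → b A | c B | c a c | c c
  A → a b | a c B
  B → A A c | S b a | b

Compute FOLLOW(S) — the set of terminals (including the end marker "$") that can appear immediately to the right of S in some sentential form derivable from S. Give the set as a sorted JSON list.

FIRST sets, iterate to fixpoint:
[1]
  A via A→a b: +{a}
  B via B→A A c: +{a}
  B via B→b: +{b}
  S via S→b A: +{b}
  S via S→c B: +{c}
  FIRST(S)={b,c}  FIRST(A)={a}  FIRST(B)={a,b}
[2]
  B via B→S b a: +{c}
  FIRST(S)={b,c}  FIRST(A)={a}  FIRST(B)={a,b,c}
[3] (stable)
  FIRST(S)={b,c}  FIRST(A)={a}  FIRST(B)={a,b,c}

FOLLOW sets:
FOLLOW(S) := {$}
pass 1:
  B→A A c: FOLLOW(A) ⊇ FIRST(A) = {a}; new: +{a}
  B→A A c: FOLLOW(A) ⊇ FIRST(c) = {c}; new: +{c}
  B→S b a: FOLLOW(S) ⊇ FIRST(b) = {b}; new: +{b}
  S→b A: FOLLOW(A) ⊇ FOLLOW(S) ⊇ {$,b}; new: +{$,b}
  S→c B: FOLLOW(B) ⊇ FOLLOW(S) ⊇ {$,b}; new: +{$,b}
  FOLLOW[S]={$,b}  FOLLOW[A]={$,a,b,c}  FOLLOW[B]={$,b}
pass 2:
  A→a c B: FOLLOW(B) ⊇ FOLLOW(A) ⊇ {$,a,b,c}; new: +{a,c}
  FOLLOW[S]={$,b}  FOLLOW[A]={$,a,b,c}  FOLLOW[B]={$,a,b,c}
pass 3: (no change)
  FOLLOW[S]={$,b}  FOLLOW[A]={$,a,b,c}  FOLLOW[B]={$,a,b,c}

FOLLOW(S) = ["$", "b"]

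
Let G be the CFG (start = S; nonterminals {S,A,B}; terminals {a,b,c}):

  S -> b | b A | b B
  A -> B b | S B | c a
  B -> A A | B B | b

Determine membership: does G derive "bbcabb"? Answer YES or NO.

Convert to CNF:
  S -> T0 A | T0 B | b
  A -> B T0 | S B | T1 T2
  B -> A A | B B | b
  T0 -> b
  T1 -> c
  T2 -> a

Fill CYK table bottom-up:
  [0..0]={B,S,T0}  "b"  orig:{B,S}
  [1..1]={B,S,T0}  "b"  orig:{B,S}
  [2..2]={T1}  "c"  orig:{}
  [3..3]={T2}  "a"  orig:{}
  [4..4]={B,S,T0}  "b"  orig:{B,S}
  [5..5]={B,S,T0}  "b"  orig:{B,S}
  [0..1]={A,B,S}  "bb"
  [1..2]=∅  "bc"
  [2..3]={A}  "ca"
  [3..4]=∅  "ab"
  [4..5]={A,B,S}  "bb"
  [0..2]=∅  "bbc"
  [1..3]={S}  "bca"
  [2..4]=∅  "cab"
  [3..5]=∅  "abb"
  [0..3]={B}  "bbca"
  [1..4]={A}  "bcab"
  [2..5]={B}  "cabb"
  [0..4]={A,B,S}  "bbcab"
  [1..5]={A,B,S}  "bcabb"
  [0..5]={A,B,S}  "bbcabb"

S ∈ T[0,5] ⇒ YES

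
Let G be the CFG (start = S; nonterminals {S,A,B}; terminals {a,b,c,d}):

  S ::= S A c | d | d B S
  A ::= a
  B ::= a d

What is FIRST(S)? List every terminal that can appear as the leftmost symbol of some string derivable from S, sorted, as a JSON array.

FIRST iteration:
round 1:
  A via A→a: +{a}
  B via B→a d: +{a}
  S via S→d: +{d}
  FIRST(S)={d}  FIRST(A)={a}  FIRST(B)={a}
round 2: (no change)
  FIRST(S)={d}  FIRST(A)={a}  FIRST(B)={a}

FIRST(S) = ["d"]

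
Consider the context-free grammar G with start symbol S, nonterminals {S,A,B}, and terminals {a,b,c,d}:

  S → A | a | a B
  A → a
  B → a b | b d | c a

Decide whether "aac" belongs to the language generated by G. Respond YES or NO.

Convert to CNF:
  S -> T0 B | a
  A -> a
  B -> T0 T1 | T1 T2 | T3 T0
  T0 -> a
  T1 -> b
  T2 -> d
  T3 -> c

Fill CYK table bottom-up:
  T[0,0] 'a' = {A,S,T0}  orig:{A,S}
  T[1,1] 'a' = {A,S,T0}  orig:{A,S}
  T[2,2] 'c' = {T3}  orig:{}
  T[0,1] 'aa' = ∅
  T[1,2] 'ac' = ∅
  T[0,2] 'aac' = ∅

S ∉ T[0,2] ⇒ NO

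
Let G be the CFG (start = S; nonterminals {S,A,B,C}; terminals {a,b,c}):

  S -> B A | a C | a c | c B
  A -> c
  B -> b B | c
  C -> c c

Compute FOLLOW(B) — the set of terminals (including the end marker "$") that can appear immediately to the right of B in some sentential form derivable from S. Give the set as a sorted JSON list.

Compute FIRST by fixpoint:
[1]
  A via A→c: +{c}
  B via B→b B: +{b}
  B via B→c: +{c}
  C via C→c c: +{c}
  S via S→B A: +{b,c}
  S via S→a C: +{a}
  FIRST[S]={a,b,c}  FIRST[A]={c}  FIRST[B]={b,c}  FIRST[C]={c}
[2] done
  FIRST[S]={a,b,c}  FIRST[A]={c}  FIRST[B]={b,c}  FIRST[C]={c}

FOLLOW sets:
FOLLOW(S) := {$}
iter 1:
  S→B A: FOLLOW(B) ⊇ FIRST(A) = {c}; new: +{c}
  S→B A: FOLLOW(A) ⊇ FOLLOW(S) ⊇ {$}; new: +{$}
  S→a C: FOLLOW(C) ⊇ FOLLOW(S) ⊇ {$}; new: +{$}
  S→c B: FOLLOW(B) ⊇ FOLLOW(S) ⊇ {$}; new: +{$}
  FOLLOW[S]={$}  FOLLOW[A]={$}  FOLLOW[B]={$,c}  FOLLOW[C]={$}
iter 2: — fixpoint
  FOLLOW[S]={$}  FOLLOW[A]={$}  FOLLOW[B]={$,c}  FOLLOW[C]={$}

FOLLOW(B) = ["$", "c"]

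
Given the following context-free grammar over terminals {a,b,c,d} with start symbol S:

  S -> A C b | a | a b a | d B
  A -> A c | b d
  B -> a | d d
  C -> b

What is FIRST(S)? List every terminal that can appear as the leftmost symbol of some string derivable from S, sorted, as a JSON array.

Compute FIRST by fixpoint:
pass 1:
  A via A→b d: +{b}
  B via B→a: +{a}
  B via B→d d: +{d}
  C via C→b: +{b}
  S via S→A C b: +{b}
  S via S→a: +{a}
  S via S→d B: +{d}
  FIRST[S]={a,b,d}  FIRST[A]={b}  FIRST[B]={a,d}  FIRST[C]={b}
pass 2: (no change)
  FIRST[S]={a,b,d}  FIRST[A]={b}  FIRST[B]={a,d}  FIRST[C]={b}

FIRST(S) = ["a", "b", "d"]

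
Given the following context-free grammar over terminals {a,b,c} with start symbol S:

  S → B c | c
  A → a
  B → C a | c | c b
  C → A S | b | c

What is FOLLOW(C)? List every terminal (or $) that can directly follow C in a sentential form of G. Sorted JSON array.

Compute FIRST by fixpoint:
pass 1:
  A via A→a: +{a}
  B via B→c: +{c}
  C via C→A S: +{a}
  C via C→b: +{b}
  C via C→c: +{c}
  S via S→B c: +{c}
  FIRST[S]={c}  FIRST[A]={a}  FIRST[B]={c}  FIRST[C]={a,b,c}
pass 2:
  B via B→C a: +{a,b}
  S via S→B c: +{a,b}
  FIRST[S]={a,b,c}  FIRST[A]={a}  FIRST[B]={a,b,c}  FIRST[C]={a,b,c}
pass 3: (no change)
  FIRST[S]={a,b,c}  FIRST[A]={a}  FIRST[B]={a,b,c}  FIRST[C]={a,b,c}

Compute FOLLOW by fixpoint:
initialize: $ ∈ FOLLOW(S)
pass 1:
  B→C a: FOLLOW(C) ⊇ FIRST(a) = {a}; new: +{a}
  C→A S: FOLLOW(A) ⊇ FIRST(S) = {a,b,c}; new: +{a,b,c}
  C→A S: FOLLOW(S) ⊇ FOLLOW(C) ⊇ {a}; new: +{a}
  S→B c: FOLLOW(B) ⊇ FIRST(c) = {c}; new: +{c}
  S: {$,a}  A: {a,b,c}  B: {c}  C: {a}
pass 2: (stable)
  S: {$,a}  A: {a,b,c}  B: {c}  C: {a}

FOLLOW(C) = ["a"]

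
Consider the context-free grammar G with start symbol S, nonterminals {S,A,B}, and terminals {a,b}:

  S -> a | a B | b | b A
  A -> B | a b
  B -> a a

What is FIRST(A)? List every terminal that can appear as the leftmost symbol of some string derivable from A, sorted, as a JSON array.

FIRST sets, iterate to fixpoint:
pass 1:
  A via A→a b: +{a}
  B via B→a a: +{a}
  S via S→a: +{a}
  S via S→b: +{b}
  FIRST[S]={a,b}  FIRST[A]={a}  FIRST[B]={a}
pass 2: (no change)
  FIRST[S]={a,b}  FIRST[A]={a}  FIRST[B]={a}

FIRST(A) = ["a"]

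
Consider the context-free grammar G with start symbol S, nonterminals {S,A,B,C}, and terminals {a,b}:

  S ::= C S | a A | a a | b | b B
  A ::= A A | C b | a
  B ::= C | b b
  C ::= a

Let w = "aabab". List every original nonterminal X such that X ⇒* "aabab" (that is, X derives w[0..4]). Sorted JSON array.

Convert to CNF:
  S -> C S | T0 B | T1 A | T1 T1 | b
  A -> A A | C T0 | a
  B -> T0 T0 | a
  C -> a
  T0 -> b
  T1 -> a

Fill CYK table bottom-up (cells [i..j] with 0 ≤ i ≤ j ≤ 4 only):
  T[0,0] 'a' = {A,B,C,T1}  orig:{A,B,C}
  T[1,1] 'a' = {A,B,C,T1}  orig:{A,B,C}
  T[2,2] 'b' = {S,T0}  orig:{S}
  T[3,3] 'a' = {A,B,C,T1}  orig:{A,B,C}
  T[4,4] 'b' = {S,T0}  orig:{S}
  T[0,1] 'aa' = {A,S}
  T[1,2] 'ab' = {A,S}
  T[2,3] 'ba' = {S}
  T[3,4] 'ab' = {A,S}
  T[0,2] 'aab' = {A,S}
  T[1,3] 'aba' = {A,S}
  T[2,4] 'bab' = ∅
  T[0,3] 'aaba' = {A,S}
  T[1,4] 'abab' = {A}
  T[0,4] 'aabab' = {A,S}

Original NTs in T[0,4] deriving "aabab": ["A", "S"]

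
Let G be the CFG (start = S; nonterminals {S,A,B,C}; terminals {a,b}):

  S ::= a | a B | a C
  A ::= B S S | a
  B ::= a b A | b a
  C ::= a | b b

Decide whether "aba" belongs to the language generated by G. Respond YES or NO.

Convert to CNF:
  S -> T0 B | T0 C | a
  A -> B X2 | a
  B -> T0 X3 | T1 T0
  C -> T1 T1 | a
  T0 -> a
  T1 -> b
  X2 -> S S
  X3 -> T1 A

CYK fill:
  [0..0]={A,C,S,T0}  "a"  orig:{A,C,S}
  [1..1]={T1}  "b"  orig:{}
  [2..2]={A,C,S,T0}  "a"  orig:{A,C,S}
  [0..1]=∅  "ab"
  [1..2]={B,X3}  "ba"  orig:{B}
  [0..2]={B,S}  "aba"

S ∈ T[0,2] ⇒ YES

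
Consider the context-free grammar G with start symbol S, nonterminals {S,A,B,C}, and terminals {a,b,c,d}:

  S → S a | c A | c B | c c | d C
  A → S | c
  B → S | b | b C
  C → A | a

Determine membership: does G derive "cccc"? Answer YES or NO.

CNF form of G:
  S -> S T0 | T1 A | T1 B | T1 T1 | T2 C
  A -> S T0 | T1 A | T1 B | T1 T1 | T2 C | c
  B -> S T0 | T1 A | T1 B | T1 T1 | T2 C | T3 C | b
  C -> S T0 | T1 A | T1 B | T1 T1 | T2 C | a | c
  T0 -> a
  T1 -> c
  T2 -> d
  T3 -> b

CYK fill:
  T[0,0] 'c' = {A,C,T1}  orig:{A,C}
  T[1,1] 'c' = {A,C,T1}  orig:{A,C}
  T[2,2] 'c' = {A,C,T1}  orig:{A,C}
  T[3,3] 'c' = {A,C,T1}  orig:{A,C}
  T[0,1] 'cc' = {A,B,C,S}
  T[1,2] 'cc' = {A,B,C,S}
  T[2,3] 'cc' = {A,B,C,S}
  T[0,2] 'ccc' = {A,B,C,S}
  T[1,3] 'ccc' = {A,B,C,S}
  T[0,3] 'cccc' = {A,B,C,S}

S ∈ T[0,3] ⇒ YES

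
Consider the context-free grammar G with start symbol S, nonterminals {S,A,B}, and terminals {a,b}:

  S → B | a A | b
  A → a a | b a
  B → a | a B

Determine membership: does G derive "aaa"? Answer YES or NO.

CNF form of G:
  S -> T0 A | T0 B | a | b
  A -> T0 T0 | T1 T0
  B -> T0 B | a
  T0 -> a
  T1 -> b

Fill CYK table bottom-up:
  cell(0,0) a: {B,S,T0}  orig:{B,S}
  cell(1,1) a: {B,S,T0}  orig:{B,S}
  cell(2,2) a: {B,S,T0}  orig:{B,S}
  cell(0,1) aa: {A,B,S}
  cell(1,2) aa: {A,B,S}
  cell(0,2) aaa: {B,S}

S ∈ T[0,2] ⇒ YES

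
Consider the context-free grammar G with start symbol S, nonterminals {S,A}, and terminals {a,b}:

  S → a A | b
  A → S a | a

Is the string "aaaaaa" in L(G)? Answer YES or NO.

CNF form of G:
  S -> T0 A | b
  A -> S T0 | a
  T0 -> a

CYK fill:
  [0..0]={A,T0}  "a"  orig:{A}
  [1..1]={A,T0}  "a"  orig:{A}
  [2..2]={A,T0}  "a"  orig:{A}
  [3..3]={A,T0}  "a"  orig:{A}
  [4..4]={A,T0}  "a"  orig:{A}
  [5..5]={A,T0}  "a"  orig:{A}
  [0..1]={S}  "aa"
  [1..2]={S}  "aa"
  [2..3]={S}  "aa"
  [3..4]={S}  "aa"
  [4..5]={S}  "aa"
  [0..2]={A}  "aaa"
  [1..3]={A}  "aaa"
  [2..4]={A}  "aaa"
  [3..5]={A}  "aaa"
  [0..3]={S}  "aaaa"
  [1..4]={S}  "aaaa"
  [2..5]={S}  "aaaa"
  [0..4]={A}  "aaaaa"
  [1..5]={A}  "aaaaa"
  [0..5]={S}  "aaaaaa"

S ∈ T[0,5] ⇒ YES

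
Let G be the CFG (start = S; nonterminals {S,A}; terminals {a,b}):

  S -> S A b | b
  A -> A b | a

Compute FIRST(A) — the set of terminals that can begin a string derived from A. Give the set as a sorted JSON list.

Compute FIRST by fixpoint:
pass 1:
  A via A→a: +{a}
  S via S→b: +{b}
  S: {b}  A: {a}
pass 2: (stable)
  S: {b}  A: {a}

FIRST(A) = ["a"]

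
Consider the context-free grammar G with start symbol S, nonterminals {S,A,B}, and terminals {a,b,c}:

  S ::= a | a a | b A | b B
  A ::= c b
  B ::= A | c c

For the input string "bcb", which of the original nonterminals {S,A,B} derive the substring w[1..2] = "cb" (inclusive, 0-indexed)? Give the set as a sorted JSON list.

CNF form of G:
  S -> T1 A | T1 B | T2 T2 | a
  A -> T0 T1
  B -> T0 T0 | T0 T1
  T0 -> c
  T1 -> b
  T2 -> a

CYK fill — only the sub-triangle for w[1..2]:
  [1..1]={T0}  "c"  orig:{}
  [2..2]={T1}  "b"  orig:{}
  [1..2]={A,B}  "cb"

Original NTs in T[1,2] deriving "cb": ["A", "B"]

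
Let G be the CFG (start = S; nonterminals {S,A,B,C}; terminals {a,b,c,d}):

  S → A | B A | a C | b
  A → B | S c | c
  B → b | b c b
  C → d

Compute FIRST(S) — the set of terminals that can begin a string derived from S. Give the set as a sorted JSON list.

FIRST sets, iterate to fixpoint:
round 1:
  A via A→c: +{c}
  B via B→b: +{b}
  C via C→d: +{d}
  S via S→A: +{c}
  S via S→B A: +{b}
  S via S→a C: +{a}
  S: {a,b,c}  A: {c}  B: {b}  C: {d}
round 2:
  A via A→B: +{b}
  A via A→S c: +{a}
  S: {a,b,c}  A: {a,b,c}  B: {b}  C: {d}
round 3: done
  S: {a,b,c}  A: {a,b,c}  B: {b}  C: {d}

FIRST(S) = ["a", "b", "c"]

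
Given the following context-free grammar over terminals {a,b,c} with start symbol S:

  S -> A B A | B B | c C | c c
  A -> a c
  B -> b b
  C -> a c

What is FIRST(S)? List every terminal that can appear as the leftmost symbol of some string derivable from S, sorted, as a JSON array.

Compute FIRST by fixpoint:
[1]
  A via A→a c: +{a}
  B via B→b b: +{b}
  C via C→a c: +{a}
  S via S→A B A: +{a}
  S via S→B B: +{b}
  S via S→c C: +{c}
  FIRST[S]={a,b,c}  FIRST[A]={a}  FIRST[B]={b}  FIRST[C]={a}
[2] done
  FIRST[S]={a,b,c}  FIRST[A]={a}  FIRST[B]={b}  FIRST[C]={a}

FIRST(S) = ["a", "b", "c"]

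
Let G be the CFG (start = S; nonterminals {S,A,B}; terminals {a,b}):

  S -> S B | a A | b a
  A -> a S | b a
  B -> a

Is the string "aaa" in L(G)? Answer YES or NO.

Convert to CNF:
  S -> S B | T0 A | T1 T0
  A -> T0 S | T1 T0
  B -> a
  T0 -> a
  T1 -> b

CYK fill:
  [0..0]={B,T0}  "a"  orig:{B}
  [1..1]={B,T0}  "a"  orig:{B}
  [2..2]={B,T0}  "a"  orig:{B}
  [0..1]=∅  "aa"
  [1..2]=∅  "aa"
  [0..2]=∅  "aaa"

S ∉ T[0,2] ⇒ NO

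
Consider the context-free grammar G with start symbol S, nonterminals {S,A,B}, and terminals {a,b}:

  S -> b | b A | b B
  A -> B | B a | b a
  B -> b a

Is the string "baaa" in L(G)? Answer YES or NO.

Convert to CNF:
  S -> T1 A | T1 B | b
  A -> B T0 | T1 T0
  B -> T1 T0
  T0 -> a
  T1 -> b

CYK table (by increasing span):
  T[0,0] 'b' = {S,T1}  orig:{S}
  T[1,1] 'a' = {T0}  orig:{}
  T[2,2] 'a' = {T0}  orig:{}
  T[3,3] 'a' = {T0}  orig:{}
  T[0,1] 'ba' = {A,B}
  T[1,2] 'aa' = ∅
  T[2,3] 'aa' = ∅
  T[0,2] 'baa' = {A}
  T[1,3] 'aaa' = ∅
  T[0,3] 'baaa' = ∅

S ∉ T[0,3] ⇒ NO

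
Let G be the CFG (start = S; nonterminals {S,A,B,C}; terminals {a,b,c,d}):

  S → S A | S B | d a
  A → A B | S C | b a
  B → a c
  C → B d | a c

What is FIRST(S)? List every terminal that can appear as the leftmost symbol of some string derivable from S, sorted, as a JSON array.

FIRST sets, iterate to fixpoint:
pass 1:
  A via A→b a: +{b}
  B via B→a c: +{a}
  C via C→B d: +{a}
  S via S→d a: +{d}
  FIRST(S)={d}  FIRST(A)={b}  FIRST(B)={a}  FIRST(C)={a}
pass 2:
  A via A→S C: +{d}
  FIRST(S)={d}  FIRST(A)={b,d}  FIRST(B)={a}  FIRST(C)={a}
pass 3: — fixpoint
  FIRST(S)={d}  FIRST(A)={b,d}  FIRST(B)={a}  FIRST(C)={a}

FIRST(S) = ["d"]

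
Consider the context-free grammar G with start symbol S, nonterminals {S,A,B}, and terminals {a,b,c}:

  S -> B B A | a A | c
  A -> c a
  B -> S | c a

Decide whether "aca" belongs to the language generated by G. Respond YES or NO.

Convert to CNF:
  S -> B X3 | T1 A | c
  A -> T0 T1
  B -> B X2 | T0 T1 | T1 A | c
  T0 -> c
  T1 -> a
  X2 -> B A
  X3 -> B A

Fill CYK table bottom-up:
  T[0,0] 'a' = {T1}  orig:{}
  T[1,1] 'c' = {B,S,T0}  orig:{B,S}
  T[2,2] 'a' = {T1}  orig:{}
  T[0,1] 'ac' = ∅
  T[1,2] 'ca' = {A,B}
  T[0,2] 'aca' = {B,S}

S ∈ T[0,2] ⇒ YES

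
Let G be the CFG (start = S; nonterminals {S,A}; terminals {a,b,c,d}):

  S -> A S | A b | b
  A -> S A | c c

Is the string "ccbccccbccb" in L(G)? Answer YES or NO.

Convert to CNF:
  S -> A S | A T1 | b
  A -> S A | T0 T0
  T0 -> c
  T1 -> b

CYK table (by increasing span):
  T[0,0] 'c' = {T0}  orig:{}
  T[1,1] 'c' = {T0}  orig:{}
  T[2,2] 'b' = {S,T1}  orig:{S}
  T[3,3] 'c' = {T0}  orig:{}
  T[4,4] 'c' = {T0}  orig:{}
  T[5,5] 'c' = {T0}  orig:{}
  T[6,6] 'c' = {T0}  orig:{}
  T[7,7] 'b' = {S,T1}  orig:{S}
  T[8,8] 'c' = {T0}  orig:{}
  T[9,9] 'c' = {T0}  orig:{}
  T[10,10] 'b' = {S,T1}  orig:{S}
  T[0,1] 'cc' = {A}
  T[1,2] 'cb' = ∅
  T[2,3] 'bc' = ∅
  T[3,4] 'cc' = {A}
  T[4,5] 'cc' = {A}
  T[5,6] 'cc' = {A}
  T[6,7] 'cb' = ∅
  T[7,8] 'bc' = ∅
  T[8,9] 'cc' = {A}
  T[9,10] 'cb' = ∅
  T[0,2] 'ccb' = {S}
  T[1,3] 'cbc' = ∅
  T[2,4] 'bcc' = {A}
  T[3,5] 'ccc' = ∅
  T[4,6] 'ccc' = ∅
  T[5,7] 'ccb' = {S}
  T[6,8] 'cbc' = ∅
  T[7,9] 'bcc' = {A}
  T[8,10] 'ccb' = {S}
  T[0,3] 'ccbc' = ∅
  T[1,4] 'cbcc' = ∅
  T[2,5] 'bccc' = ∅
  T[3,6] 'cccc' = ∅
  T[4,7] 'cccb' = ∅
  T[5,8] 'ccbc' = ∅
  T[6,9] 'cbcc' = ∅
  T[7,10] 'bccb' = {S}
  T[0,4] 'ccbcc' = {A}
  T[1,5] 'cbccc' = ∅
  T[2,6] 'bcccc' = ∅
  T[3,7] 'ccccb' = {S}
  T[4,8] 'cccbc' = ∅
  T[5,9] 'ccbcc' = {A}
  T[6,10] 'cbccb' = ∅
  T[0,5] 'ccbccc' = ∅
  T[1,6] 'cbcccc' = ∅
  T[2,7] 'bccccb' = {S}
  T[3,8] 'ccccbc' = ∅
  T[4,9] 'cccbcc' = ∅
  T[5,10] 'ccbccb' = {S}
  T[0,6] 'ccbcccc' = ∅
  T[1,7] 'cbccccb' = ∅
  T[2,8] 'bccccbc' = ∅
  T[3,9] 'ccccbcc' = {A}
  T[4,10] 'cccbccb' = ∅
  T[0,7] 'ccbccccb' = {S}
  T[1,8] 'cbccccbc' = ∅
  T[2,9] 'bccccbcc' = {A}
  T[3,10] 'ccccbccb' = {S}
  T[0,8] 'ccbccccbc' = ∅
  T[1,9] 'cbccccbcc' = ∅
  T[2,10] 'bccccbccb' = {S}
  T[0,9] 'ccbccccbcc' = {A}
  T[1,10] 'cbccccbccb' = ∅
  T[0,10] 'ccbccccbccb' = {S}

S ∈ T[0,10] ⇒ YES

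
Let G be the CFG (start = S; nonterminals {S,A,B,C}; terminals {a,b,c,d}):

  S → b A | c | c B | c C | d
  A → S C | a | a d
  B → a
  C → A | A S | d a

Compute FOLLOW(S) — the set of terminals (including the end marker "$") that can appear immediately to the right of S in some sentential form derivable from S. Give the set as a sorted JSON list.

Compute FIRST by fixpoint:
iter 1:
  A via A→a: +{a}
  B via B→a: +{a}
  C via C→A: +{a}
  C via C→d a: +{d}
  S via S→b A: +{b}
  S via S→c: +{c}
  S via S→d: +{d}
  FIRST(S)={b,c,d}  FIRST(A)={a}  FIRST(B)={a}  FIRST(C)={a,d}
iter 2:
  A via A→S C: +{b,c,d}
  C via C→A: +{b,c}
  FIRST(S)={b,c,d}  FIRST(A)={a,b,c,d}  FIRST(B)={a}  FIRST(C)={a,b,c,d}
iter 3: (stable)
  FIRST(S)={b,c,d}  FIRST(A)={a,b,c,d}  FIRST(B)={a}  FIRST(C)={a,b,c,d}

Compute FOLLOW by fixpoint:
seed FOLLOW(S) with $
iter 1:
  A→S C: FOLLOW(S) ⊇ FIRST(C) = {a,b,c,d}; new: +{a,b,c,d}
  C→A S: FOLLOW(A) ⊇ FIRST(S) = {b,c,d}; new: +{b,c,d}
  S→b A: FOLLOW(A) ⊇ FOLLOW(S) ⊇ {$,a,b,c,d}; new: +{$,a}
  S→c B: FOLLOW(B) ⊇ FOLLOW(S) ⊇ {$,a,b,c,d}; new: +{$,a,b,c,d}
  S→c C: FOLLOW(C) ⊇ FOLLOW(S) ⊇ {$,a,b,c,d}; new: +{$,a,b,c,d}
  FOLLOW(S)={$,a,b,c,d}  FOLLOW(A)={$,a,b,c,d}  FOLLOW(B)={$,a,b,c,d}  FOLLOW(C)={$,a,b,c,d}
iter 2: — fixpoint
  FOLLOW(S)={$,a,b,c,d}  FOLLOW(A)={$,a,b,c,d}  FOLLOW(B)={$,a,b,c,d}  FOLLOW(C)={$,a,b,c,d}

FOLLOW(S) = ["$", "a", "b", "c", "d"]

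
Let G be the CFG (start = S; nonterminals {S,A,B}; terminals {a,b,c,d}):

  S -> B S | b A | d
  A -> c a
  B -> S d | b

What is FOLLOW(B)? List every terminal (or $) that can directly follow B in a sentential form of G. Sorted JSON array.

FIRST iteration:
iter 1:
  A via A→c a: +{c}
  B via B→b: +{b}
  S via S→B S: +{b}
  S via S→d: +{d}
  S: {b,d}  A: {c}  B: {b}
iter 2:
  B via B→S d: +{d}
  S: {b,d}  A: {c}  B: {b,d}
iter 3: — fixpoint
  S: {b,d}  A: {c}  B: {b,d}

FOLLOW iteration:
FOLLOW(S) := {$}
pass 1:
  B→S d: FOLLOW(S) ⊇ FIRST(d) = {d}; new: +{d}
  S→B S: FOLLOW(B) ⊇ FIRST(S) = {b,d}; new: +{b,d}
  S→b A: FOLLOW(A) ⊇ FOLLOW(S) ⊇ {$,d}; new: +{$,d}
  S: {$,d}  A: {$,d}  B: {b,d}
pass 2: done
  S: {$,d}  A: {$,d}  B: {b,d}

FOLLOW(B) = ["b", "d"]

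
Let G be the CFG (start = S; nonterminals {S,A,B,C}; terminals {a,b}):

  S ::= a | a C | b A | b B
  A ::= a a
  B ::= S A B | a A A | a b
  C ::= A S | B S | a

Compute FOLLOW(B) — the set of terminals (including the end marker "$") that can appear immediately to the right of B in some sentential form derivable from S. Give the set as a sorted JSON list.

FIRST iteration:
[1]
  A via A→a a: +{a}
  B via B→a A A: +{a}
  C via C→A S: +{a}
  S via S→a: +{a}
  S via S→b A: +{b}
  FIRST[S]={a,b}  FIRST[A]={a}  FIRST[B]={a}  FIRST[C]={a}
[2]
  B via B→S A B: +{b}
  C via C→B S: +{b}
  FIRST[S]={a,b}  FIRST[A]={a}  FIRST[B]={a,b}  FIRST[C]={a,b}
[3] (no change)
  FIRST[S]={a,b}  FIRST[A]={a}  FIRST[B]={a,b}  FIRST[C]={a,b}

FOLLOW iteration:
seed FOLLOW(S) with $
iter 1:
  B→S A B: FOLLOW(S) ⊇ FIRST(A) = {a}; new: +{a}
  B→S A B: FOLLOW(A) ⊇ FIRST(B) = {a,b}; new: +{a,b}
  C→B S: FOLLOW(B) ⊇ FIRST(S) = {a,b}; new: +{a,b}
  S→a C: FOLLOW(C) ⊇ FOLLOW(S) ⊇ {$,a}; new: +{$,a}
  S→b A: FOLLOW(A) ⊇ FOLLOW(S) ⊇ {$,a}; new: +{$}
  S→b B: FOLLOW(B) ⊇ FOLLOW(S) ⊇ {$,a}; new: +{$}
  S: {$,a}  A: {$,a,b}  B: {$,a,b}  C: {$,a}
iter 2: — fixpoint
  S: {$,a}  A: {$,a,b}  B: {$,a,b}  C: {$,a}

FOLLOW(B) = ["$", "a", "b"]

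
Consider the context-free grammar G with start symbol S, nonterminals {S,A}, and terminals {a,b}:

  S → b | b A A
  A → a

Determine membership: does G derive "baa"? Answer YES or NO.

Convert to CNF:
  S -> T0 X1 | b
  A -> a
  T0 -> b
  X1 -> A A

CYK table (by increasing span):
  cell(0,0) b: {S,T0}  orig:{S}
  cell(1,1) a: {A}
  cell(2,2) a: {A}
  cell(0,1) ba: ∅
  cell(1,2) aa: {X1}  orig:{}
  cell(0,2) baa: {S}

S ∈ T[0,2] ⇒ YES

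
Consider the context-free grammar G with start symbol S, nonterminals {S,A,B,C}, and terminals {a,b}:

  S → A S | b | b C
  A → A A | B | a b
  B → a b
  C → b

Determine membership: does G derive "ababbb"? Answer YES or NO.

CNF form of G:
  S -> A S | T1 C | b
  A -> A A | T0 T1
  B -> T0 T1
  C -> b
  T0 -> a
  T1 -> b

CYK fill:
  [0..0]={T0}  "a"  orig:{}
  [1..1]={C,S,T1}  "b"  orig:{C,S}
  [2..2]={T0}  "a"  orig:{}
  [3..3]={C,S,T1}  "b"  orig:{C,S}
  [4..4]={C,S,T1}  "b"  orig:{C,S}
  [5..5]={C,S,T1}  "b"  orig:{C,S}
  [0..1]={A,B}  "ab"
  [1..2]=∅  "ba"
  [2..3]={A,B}  "ab"
  [3..4]={S}  "bb"
  [4..5]={S}  "bb"
  [0..2]=∅  "aba"
  [1..3]=∅  "bab"
  [2..4]={S}  "abb"
  [3..5]=∅  "bbb"
  [0..3]={A}  "abab"
  [1..4]=∅  "babb"
  [2..5]={S}  "abbb"
  [0..4]={S}  "ababb"
  [1..5]=∅  "babbb"
  [0..5]={S}  "ababbb"

S ∈ T[0,5] ⇒ YES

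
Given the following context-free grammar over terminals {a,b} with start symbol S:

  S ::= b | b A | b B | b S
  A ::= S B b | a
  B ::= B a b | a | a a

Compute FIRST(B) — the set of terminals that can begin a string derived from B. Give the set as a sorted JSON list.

FIRST iteration:
iter 1:
  A via A→a: +{a}
  B via B→a: +{a}
  S via S→b: +{b}
  S: {b}  A: {a}  B: {a}
iter 2:
  A via A→S B b: +{b}
  S: {b}  A: {a,b}  B: {a}
iter 3: done
  S: {b}  A: {a,b}  B: {a}

FIRST(B) = ["a"]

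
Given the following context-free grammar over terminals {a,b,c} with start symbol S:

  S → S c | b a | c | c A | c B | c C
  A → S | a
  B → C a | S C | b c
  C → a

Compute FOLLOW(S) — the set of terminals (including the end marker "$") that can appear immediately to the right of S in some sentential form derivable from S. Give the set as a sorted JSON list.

Compute FIRST by fixpoint:
pass 1:
  A via A→a: +{a}
  B via B→b c: +{b}
  C via C→a: +{a}
  S via S→b a: +{b}
  S via S→c: +{c}
  FIRST(S)={b,c}  FIRST(A)={a}  FIRST(B)={b}  FIRST(C)={a}
pass 2:
  A via A→S: +{b,c}
  B via B→C a: +{a}
  B via B→S C: +{c}
  FIRST(S)={b,c}  FIRST(A)={a,b,c}  FIRST(B)={a,b,c}  FIRST(C)={a}
pass 3: done
  FIRST(S)={b,c}  FIRST(A)={a,b,c}  FIRST(B)={a,b,c}  FIRST(C)={a}

FOLLOW iteration:
FOLLOW(S) := {$}
round 1:
  B→C a: FOLLOW(C) ⊇ FIRST(a) = {a}; new: +{a}
  B→S C: FOLLOW(S) ⊇ FIRST(C) = {a}; new: +{a}
  S→S c: FOLLOW(S) ⊇ FIRST(c) = {c}; new: +{c}
  S→c A: FOLLOW(A) ⊇ FOLLOW(S) ⊇ {$,a,c}; new: +{$,a,c}
  S→c B: FOLLOW(B) ⊇ FOLLOW(S) ⊇ {$,a,c}; new: +{$,a,c}
  S→c C: FOLLOW(C) ⊇ FOLLOW(S) ⊇ {$,a,c}; new: +{$,c}
  S: {$,a,c}  A: {$,a,c}  B: {$,a,c}  C: {$,a,c}
round 2: (stable)
  S: {$,a,c}  A: {$,a,c}  B: {$,a,c}  C: {$,a,c}

FOLLOW(S) = ["$", "a", "c"]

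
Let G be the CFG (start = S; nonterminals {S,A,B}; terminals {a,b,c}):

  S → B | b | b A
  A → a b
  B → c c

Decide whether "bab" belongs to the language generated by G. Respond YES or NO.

Convert to CNF:
  S -> T1 A | T2 T2 | b
  A -> T0 T1
  B -> T2 T2
  T0 -> a
  T1 -> b
  T2 -> c

Fill CYK table bottom-up:
  cell(0,0) b: {S,T1}  orig:{S}
  cell(1,1) a: {T0}  orig:{}
  cell(2,2) b: {S,T1}  orig:{S}
  cell(0,1) ba: ∅
  cell(1,2) ab: {A}
  cell(0,2) bab: {S}

S ∈ T[0,2] ⇒ YES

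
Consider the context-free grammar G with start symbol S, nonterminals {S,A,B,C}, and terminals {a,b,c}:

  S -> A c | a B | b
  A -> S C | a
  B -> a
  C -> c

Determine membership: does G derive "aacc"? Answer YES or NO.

Convert to CNF:
  S -> A T0 | T1 B | b
  A -> S C | a
  B -> a
  C -> c
  T0 -> c
  T1 -> a

CYK fill:
  [0..0]={A,B,T1}  "a"  orig:{A,B}
  [1..1]={A,B,T1}  "a"  orig:{A,B}
  [2..2]={C,T0}  "c"  orig:{C}
  [3..3]={C,T0}  "c"  orig:{C}
  [0..1]={S}  "aa"
  [1..2]={S}  "ac"
  [2..3]=∅  "cc"
  [0..2]={A}  "aac"
  [1..3]={A}  "acc"
  [0..3]={S}  "aacc"

S ∈ T[0,3] ⇒ YES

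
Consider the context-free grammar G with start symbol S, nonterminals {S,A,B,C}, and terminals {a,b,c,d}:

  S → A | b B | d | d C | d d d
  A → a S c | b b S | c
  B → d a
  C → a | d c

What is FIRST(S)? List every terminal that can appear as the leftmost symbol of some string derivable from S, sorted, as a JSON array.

FIRST iteration:
iter 1:
  A via A→a S c: +{a}
  A via A→b b S: +{b}
  A via A→c: +{c}
  B via B→d a: +{d}
  C via C→a: +{a}
  C via C→d c: +{d}
  S via S→A: +{a,b,c}
  S via S→d: +{d}
  FIRST(S)={a,b,c,d}  FIRST(A)={a,b,c}  FIRST(B)={d}  FIRST(C)={a,d}
iter 2: (no change)
  FIRST(S)={a,b,c,d}  FIRST(A)={a,b,c}  FIRST(B)={d}  FIRST(C)={a,d}

FIRST(S) = ["a", "b", "c", "d"]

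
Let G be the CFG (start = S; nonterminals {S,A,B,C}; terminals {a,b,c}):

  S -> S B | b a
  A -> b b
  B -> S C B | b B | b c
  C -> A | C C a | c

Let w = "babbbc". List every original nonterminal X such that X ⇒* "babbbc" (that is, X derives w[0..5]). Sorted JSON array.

Convert to CNF:
  S -> S B | T0 T2
  A -> T0 T0
  B -> S X3 | T0 B | T0 T1
  C -> C X4 | T0 T0 | c
  T0 -> b
  T1 -> c
  T2 -> a
  X3 -> C B
  X4 -> C T2

Fill CYK table bottom-up, restricted to cells inside w[0..5]:
  cell(0,0) b: {T0}  orig:{}
  cell(1,1) a: {T2}  orig:{}
  cell(2,2) b: {T0}  orig:{}
  cell(3,3) b: {T0}  orig:{}
  cell(4,4) b: {T0}  orig:{}
  cell(5,5) c: {C,T1}  orig:{C}
  cell(0,1) ba: {S}
  cell(1,2) ab: ∅
  cell(2,3) bb: {A,C}
  cell(3,4) bb: {A,C}
  cell(4,5) bc: {B}
  cell(0,2) bab: ∅
  cell(1,3) abb: ∅
  cell(2,4) bbb: ∅
  cell(3,5) bbc: {B}
  cell(0,3) babb: ∅
  cell(1,4) abbb: ∅
  cell(2,5) bbbc: {B,X3}  orig:{B}
  cell(0,4) babbb: ∅
  cell(1,5) abbbc: ∅
  cell(0,5) babbbc: {B,S}

Original NTs in T[0,5] deriving "babbbc": ["B", "S"]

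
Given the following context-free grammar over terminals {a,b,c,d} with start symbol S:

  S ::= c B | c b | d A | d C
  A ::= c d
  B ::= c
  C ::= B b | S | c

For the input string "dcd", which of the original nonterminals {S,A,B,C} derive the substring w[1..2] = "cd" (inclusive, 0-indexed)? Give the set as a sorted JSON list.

CNF form of G:
  S -> T0 B | T0 T2 | T1 A | T1 C
  A -> T0 T1
  B -> c
  C -> B T2 | T0 B | T0 T2 | T1 A | T1 C | c
  T0 -> c
  T1 -> d
  T2 -> b

CYK table (by increasing span) (cells [i..j] with 1 ≤ i ≤ j ≤ 2 only):
  cell(1,1) c: {B,C,T0}  orig:{B,C}
  cell(2,2) d: {T1}  orig:{}
  cell(1,2) cd: {A}

Original NTs in T[1,2] deriving "cd": ["A"]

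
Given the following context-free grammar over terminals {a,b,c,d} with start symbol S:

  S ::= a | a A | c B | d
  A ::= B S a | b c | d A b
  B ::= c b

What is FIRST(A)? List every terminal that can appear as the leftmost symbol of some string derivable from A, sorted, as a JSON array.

FIRST iteration:
iter 1:
  A via A→b c: +{b}
  A via A→d A b: +{d}
  B via B→c b: +{c}
  S via S→a: +{a}
  S via S→c B: +{c}
  S via S→d: +{d}
  FIRST(S)={a,c,d}  FIRST(A)={b,d}  FIRST(B)={c}
iter 2:
  A via A→B S a: +{c}
  FIRST(S)={a,c,d}  FIRST(A)={b,c,d}  FIRST(B)={c}
iter 3: (stable)
  FIRST(S)={a,c,d}  FIRST(A)={b,c,d}  FIRST(B)={c}

FIRST(A) = ["b", "c", "d"]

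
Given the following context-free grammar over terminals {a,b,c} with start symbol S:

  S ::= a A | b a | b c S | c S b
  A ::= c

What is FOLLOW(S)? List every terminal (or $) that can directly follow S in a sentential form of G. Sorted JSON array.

FIRST sets, iterate to fixpoint:
pass 1:
  A via A→c: +{c}
  S via S→a A: +{a}
  S via S→b a: +{b}
  S via S→c S b: +{c}
  FIRST[S]={a,b,c}  FIRST[A]={c}
pass 2: — fixpoint
  FIRST[S]={a,b,c}  FIRST[A]={c}

Compute FOLLOW by fixpoint:
FOLLOW(S) := {$}
pass 1:
  S→a A: FOLLOW(A) ⊇ FOLLOW(S) ⊇ {$}; new: +{$}
  S→c S b: FOLLOW(S) ⊇ FIRST(b) = {b}; new: +{b}
  FOLLOW(S)={$,b}  FOLLOW(A)={$}
pass 2:
  S→a A: FOLLOW(A) ⊇ FOLLOW(S) ⊇ {$,b}; new: +{b}
  FOLLOW(S)={$,b}  FOLLOW(A)={$,b}
pass 3: (stable)
  FOLLOW(S)={$,b}  FOLLOW(A)={$,b}

FOLLOW(S) = ["$", "b"]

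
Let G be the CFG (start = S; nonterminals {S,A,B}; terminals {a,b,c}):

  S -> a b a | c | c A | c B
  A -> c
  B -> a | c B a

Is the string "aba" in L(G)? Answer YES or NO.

Convert to CNF:
  S -> T0 A | T0 B | T1 X4 | c
  A -> c
  B -> T0 X3 | a
  T0 -> c
  T1 -> a
  T2 -> b
  X3 -> B T1
  X4 -> T2 T1

CYK table (by increasing span):
  cell(0,0) a: {B,T1}  orig:{B}
  cell(1,1) b: {T2}  orig:{}
  cell(2,2) a: {B,T1}  orig:{B}
  cell(0,1) ab: ∅
  cell(1,2) ba: {X4}  orig:{}
  cell(0,2) aba: {S}

S ∈ T[0,2] ⇒ YES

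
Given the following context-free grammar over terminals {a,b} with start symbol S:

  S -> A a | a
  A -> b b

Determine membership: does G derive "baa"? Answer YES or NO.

Convert to CNF:
  S -> A T1 | a
  A -> T0 T0
  T0 -> b
  T1 -> a

CYK fill:
  cell(0,0) b: {T0}  orig:{}
  cell(1,1) a: {S,T1}  orig:{S}
  cell(2,2) a: {S,T1}  orig:{S}
  cell(0,1) ba: ∅
  cell(1,2) aa: ∅
  cell(0,2) baa: ∅

S ∉ T[0,2] ⇒ NO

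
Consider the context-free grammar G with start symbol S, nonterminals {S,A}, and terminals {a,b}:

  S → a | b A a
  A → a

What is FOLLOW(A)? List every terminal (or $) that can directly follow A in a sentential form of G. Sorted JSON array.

Compute FIRST by fixpoint:
pass 1:
  A via A→a: +{a}
  S via S→a: +{a}
  S via S→b A a: +{b}
  S: {a,b}  A: {a}
pass 2: (stable)
  S: {a,b}  A: {a}

Compute FOLLOW by fixpoint:
FOLLOW(S) := {$}
[1]
  S→b A a: FOLLOW(A) ⊇ FIRST(a) = {a}; new: +{a}
  FOLLOW(S)={$}  FOLLOW(A)={a}
[2] (stable)
  FOLLOW(S)={$}  FOLLOW(A)={a}

FOLLOW(A) = ["a"]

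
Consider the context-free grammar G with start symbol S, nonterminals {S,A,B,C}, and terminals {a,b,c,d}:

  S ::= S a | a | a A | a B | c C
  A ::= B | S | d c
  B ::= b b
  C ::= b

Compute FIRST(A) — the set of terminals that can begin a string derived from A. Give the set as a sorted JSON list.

FIRST sets, iterate to fixpoint:
round 1:
  A via A→d c: +{d}
  B via B→b b: +{b}
  C via C→b: +{b}
  S via S→a: +{a}
  S via S→c C: +{c}
  S: {a,c}  A: {d}  B: {b}  C: {b}
round 2:
  A via A→B: +{b}
  A via A→S: +{a,c}
  S: {a,c}  A: {a,b,c,d}  B: {b}  C: {b}
round 3: done
  S: {a,c}  A: {a,b,c,d}  B: {b}  C: {b}

FIRST(A) = ["a", "b", "c", "d"]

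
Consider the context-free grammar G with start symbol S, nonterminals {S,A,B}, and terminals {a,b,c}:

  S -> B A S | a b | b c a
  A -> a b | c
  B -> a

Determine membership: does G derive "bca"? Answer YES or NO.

CNF form of G:
  S -> B X3 | T0 T1 | T1 X4
  A -> T0 T1 | c
  B -> a
  T0 -> a
  T1 -> b
  T2 -> c
  X3 -> A S
  X4 -> T2 T0

CYK table (by increasing span):
  cell(0,0) b: {T1}  orig:{}
  cell(1,1) c: {A,T2}  orig:{A}
  cell(2,2) a: {B,T0}  orig:{B}
  cell(0,1) bc: ∅
  cell(1,2) ca: {X4}  orig:{}
  cell(0,2) bca: {S}

S ∈ T[0,2] ⇒ YES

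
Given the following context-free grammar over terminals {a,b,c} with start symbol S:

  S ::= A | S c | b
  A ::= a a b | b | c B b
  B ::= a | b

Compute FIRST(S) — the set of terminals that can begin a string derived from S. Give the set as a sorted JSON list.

FIRST iteration:
iter 1:
  A via A→a a b: +{a}
  A via A→b: +{b}
  A via A→c B b: +{c}
  B via B→a: +{a}
  B via B→b: +{b}
  S via S→A: +{a,b,c}
  FIRST(S)={a,b,c}  FIRST(A)={a,b,c}  FIRST(B)={a,b}
iter 2: done
  FIRST(S)={a,b,c}  FIRST(A)={a,b,c}  FIRST(B)={a,b}

FIRST(S) = ["a", "b", "c"]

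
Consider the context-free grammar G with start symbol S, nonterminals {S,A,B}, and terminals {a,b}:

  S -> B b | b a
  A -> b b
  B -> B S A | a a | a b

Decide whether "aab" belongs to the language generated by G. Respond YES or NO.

CNF form of G:
  S -> B T0 | T0 T1
  A -> T0 T0
  B -> B X2 | T1 T0 | T1 T1
  T0 -> b
  T1 -> a
  X2 -> S A

CYK fill:
  cell(0,0) a: {T1}  orig:{}
  cell(1,1) a: {T1}  orig:{}
  cell(2,2) b: {T0}  orig:{}
  cell(0,1) aa: {B}
  cell(1,2) ab: {B}
  cell(0,2) aab: {S}

S ∈ T[0,2] ⇒ YES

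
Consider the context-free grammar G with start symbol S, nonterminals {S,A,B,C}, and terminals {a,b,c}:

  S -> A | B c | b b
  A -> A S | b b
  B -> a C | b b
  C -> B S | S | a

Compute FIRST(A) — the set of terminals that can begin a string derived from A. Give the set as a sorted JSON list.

FIRST iteration:
pass 1:
  A via A→b b: +{b}
  B via B→a C: +{a}
  B via B→b b: +{b}
  C via C→B S: +{a,b}
  S via S→A: +{b}
  S via S→B c: +{a}
  FIRST[S]={a,b}  FIRST[A]={b}  FIRST[B]={a,b}  FIRST[C]={a,b}
pass 2: — fixpoint
  FIRST[S]={a,b}  FIRST[A]={b}  FIRST[B]={a,b}  FIRST[C]={a,b}

FIRST(A) = ["b"]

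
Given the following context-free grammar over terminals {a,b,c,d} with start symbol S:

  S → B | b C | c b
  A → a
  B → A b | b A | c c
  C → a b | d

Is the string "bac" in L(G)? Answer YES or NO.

CNF form of G:
  S -> A T0 | T0 A | T0 C | T1 T0 | T1 T1
  A -> a
  B -> A T0 | T0 A | T1 T1
  C -> T2 T0 | d
  T0 -> b
  T1 -> c
  T2 -> a

Fill CYK table bottom-up:
  cell(0,0) b: {T0}  orig:{}
  cell(1,1) a: {A,T2}  orig:{A}
  cell(2,2) c: {T1}  orig:{}
  cell(0,1) ba: {B,S}
  cell(1,2) ac: ∅
  cell(0,2) bac: ∅

S ∉ T[0,2] ⇒ NO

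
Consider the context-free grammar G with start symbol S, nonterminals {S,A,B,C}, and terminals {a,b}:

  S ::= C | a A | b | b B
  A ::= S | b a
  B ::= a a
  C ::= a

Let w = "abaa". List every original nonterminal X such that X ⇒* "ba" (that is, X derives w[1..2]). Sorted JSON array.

CNF form of G:
  S -> T0 A | T1 B | a | b
  A -> T0 A | T1 B | T1 T0 | a | b
  B -> T0 T0
  C -> a
  T0 -> a
  T1 -> b

CYK fill — only the sub-triangle for w[1..2]:
  T[1,1] 'b' = {A,S,T1}  orig:{A,S}
  T[2,2] 'a' = {A,C,S,T0}  orig:{A,C,S}
  T[1,2] 'ba' = {A}

Original NTs in T[1,2] deriving "ba": ["A"]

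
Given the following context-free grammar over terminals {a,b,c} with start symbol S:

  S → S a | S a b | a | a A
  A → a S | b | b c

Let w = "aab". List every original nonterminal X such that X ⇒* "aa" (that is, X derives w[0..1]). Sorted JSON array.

CNF form of G:
  S -> S T0 | S X3 | T0 A | a
  A -> T0 S | T1 T2 | b
  T0 -> a
  T1 -> b
  T2 -> c
  X3 -> T0 T1

CYK table (by increasing span) — only the sub-triangle for w[0..1]:
  cell(0,0) a: {S,T0}  orig:{S}
  cell(1,1) a: {S,T0}  orig:{S}
  cell(0,1) aa: {A,S}

Original NTs in T[0,1] deriving "aa": ["A", "S"]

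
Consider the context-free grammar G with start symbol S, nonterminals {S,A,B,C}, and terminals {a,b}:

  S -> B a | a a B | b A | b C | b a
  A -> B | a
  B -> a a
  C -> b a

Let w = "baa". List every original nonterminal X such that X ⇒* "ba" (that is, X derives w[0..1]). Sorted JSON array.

CNF form of G:
  S -> B T0 | T0 X2 | T1 A | T1 C | T1 T0
  A -> T0 T0 | a
  B -> T0 T0
  C -> T1 T0
  T0 -> a
  T1 -> b
  X2 -> T0 B

Fill CYK table bottom-up, restricted to cells inside w[0..1]:
  [0..0]={T1}  "b"  orig:{}
  [1..1]={A,T0}  "a"  orig:{A}
  [0..1]={C,S}  "ba"

Original NTs in T[0,1] deriving "ba": ["C", "S"]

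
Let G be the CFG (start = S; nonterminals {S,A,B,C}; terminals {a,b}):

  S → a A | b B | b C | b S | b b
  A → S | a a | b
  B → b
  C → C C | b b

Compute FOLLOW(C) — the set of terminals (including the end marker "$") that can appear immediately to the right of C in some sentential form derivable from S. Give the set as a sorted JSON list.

FIRST iteration:
iter 1:
  A via A→a a: +{a}
  A via A→b: +{b}
  B via B→b: +{b}
  C via C→b b: +{b}
  S via S→a A: +{a}
  S via S→b B: +{b}
  S: {a,b}  A: {a,b}  B: {b}  C: {b}
iter 2: done
  S: {a,b}  A: {a,b}  B: {b}  C: {b}

FOLLOW sets:
seed FOLLOW(S) with $
[1]
  C→C C: FOLLOW(C) ⊇ FIRST(C) = {b}; new: +{b}
  S→a A: FOLLOW(A) ⊇ FOLLOW(S) ⊇ {$}; new: +{$}
  S→b B: FOLLOW(B) ⊇ FOLLOW(S) ⊇ {$}; new: +{$}
  S→b C: FOLLOW(C) ⊇ FOLLOW(S) ⊇ {$}; new: +{$}
  S: {$}  A: {$}  B: {$}  C: {$,b}
[2] (stable)
  S: {$}  A: {$}  B: {$}  C: {$,b}

FOLLOW(C) = ["$", "b"]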